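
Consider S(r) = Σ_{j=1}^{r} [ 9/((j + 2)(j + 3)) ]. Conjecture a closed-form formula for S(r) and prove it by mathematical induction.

S(r) = 3r/(r + 3)

We claim S(r) = 3r/(r + 3) for all r ≥ 1.
Base step (r = 1): S(1) = 3/4, and the closed form gives 3/4. They agree.
Inductive step: suppose the statement holds for some j ≥ 1, so S(j) = 3j/(j + 3).
Then S(j+1) = S(j) + (9/((j + 3)(j + 4))) = (3j/(j + 3)) + (9/((j + 3)(j + 4))).
Simplifying, S(j+1) = 3(j + 1)/(j + 4) = 3(j+1)/((j+1) + 3),
which is the closed form with r = j+1.
This completes the induction.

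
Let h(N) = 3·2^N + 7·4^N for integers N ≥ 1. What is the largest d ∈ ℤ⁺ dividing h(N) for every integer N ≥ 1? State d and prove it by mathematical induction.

d = 2

Computing the first values: h(1) = 34 and h(2) = 124; gcd(34, 124) = 2, so d ≤ 2.
We prove 2 | 3·2^N + 7·4^N for all N ≥ 1 by induction on N.
Base case (N = 1): h(1) = 34 = 2·(17), so 2 | h(1).
For the inductive step, assume it holds for an arbitrary k ≥ 1, i.e. 2 | h(k). Then
h(k+1) − 4·h(k) = (3·2^(k+1) + 7·4^(k+1)) − 4·(3·2^k + 7·4^k) = (3)·2^k·(2 − 4) = (-6)·2^k. Since 2 | h(k) by the inductive hypothesis, 2 | 4·h(k); and 2 | -6 since -6 = 2·-3. Therefore 2 | h(k+1).
By the principle of mathematical induction, the result holds for all N ≥ 1.
Therefore the largest such d is 2.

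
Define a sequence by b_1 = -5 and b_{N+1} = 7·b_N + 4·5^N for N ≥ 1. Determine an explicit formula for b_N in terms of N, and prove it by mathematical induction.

Computing the first terms: b_1 = -5, b_2 = -15, b_3 = -5. This suggests b_N = -2·5^N + 5·7^(N - 1).
Base case (N = 1): the formula gives -5 = -5 = b_1.
For the inductive step, assume it holds for an arbitrary m ≥ 1, so b_m = -2·5^m + 5·7^(m - 1).
Then b_{m+1} = 7·b_m + 4·5^m = 7·(-2·5^m + 5·7^(m - 1)) + 4·5^m = -2·5^(m + 1) + 5·7^m = -2·5^(m+1) + 5·7^((m+1) - 1),
which is the claimed formula at N = m+1.
Hence, by induction on N, the claim holds for every N ≥ 1.

b_N = -2·5^N + 5·7^(N - 1)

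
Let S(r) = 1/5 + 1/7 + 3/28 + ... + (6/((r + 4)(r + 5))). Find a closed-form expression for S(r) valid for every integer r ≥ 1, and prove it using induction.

We claim S(r) = 6r/(5(r + 5)) for all r ≥ 1.
Base case (r = 1): S(1) = 1/5, and the closed form gives 1/5. They agree.
Inductive step: suppose the statement holds for some i ≥ 1, so S(i) = 6i/(5(i + 5)).
Then S(i+1) = S(i) + (6/((i + 5)(i + 6))) = (6i/(5(i + 5))) + (6/((i + 5)(i + 6))).
Simplifying, S(i+1) = 6(i + 1)/(5(i + 6)) = 6(i+1)/(5((i+1) + 5)),
which is the closed form with r = i+1.
By induction, the statement is established for all r ≥ 1.

S(r) = 6r/(5(r + 5))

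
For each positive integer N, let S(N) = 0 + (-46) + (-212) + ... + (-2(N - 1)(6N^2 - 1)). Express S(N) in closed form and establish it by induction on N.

S(N) = -N(N - 1)(3N^2 + 5N + 1)

We claim S(N) = -N(N - 1)(3N^2 + 5N + 1) for all N ≥ 1.
When N = 1: S(1) = 0, and the closed form gives 0. They agree.
Suppose the result is true for N = r, so S(r) = r(-3r^3 - 2r^2 + 4r + 1).
Then S(r+1) = S(r) + (-12r(r + 1)^2 + 2r) = (r(-3r^3 - 2r^2 + 4r + 1)) + (-12r(r + 1)^2 + 2r).
Simplifying, S(r+1) = -r(r + 1)(3r^2 + 11r + 9) = -(r+1)((r+1) - 1)(3(r+1)^2 + 5(r+1) + 1),
which is the closed form with N = r+1.
By induction, the statement is established for all N ≥ 1.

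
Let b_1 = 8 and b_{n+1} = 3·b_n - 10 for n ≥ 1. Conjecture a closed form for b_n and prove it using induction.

Computing the first terms: b_1 = 8, b_2 = 14, b_3 = 32. This suggests b_n = 3^n + 5.
Base case (n = 1): the formula gives 8 = 8 = b_1.
Suppose the result is true for n = j, so b_j = 3^j + 5.
Then b_{j+1} = 3·b_j - 10 = 3·(3^j + 5) - 10 = 3^(j + 1) + 5,
which is the claimed formula at n = j+1.
This completes the induction.

b_n = 3^n + 5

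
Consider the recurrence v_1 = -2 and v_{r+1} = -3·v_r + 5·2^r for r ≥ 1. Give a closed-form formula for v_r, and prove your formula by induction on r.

Computing the first terms: v_1 = -2, v_2 = 16, v_3 = -28. This suggests v_r = -4(-3)^(r - 1) + 2^r.
For the base case r = 1: the formula gives -2 = -2 = v_1.
Inductive step: assume the claim holds for r = p, so v_p = -4(-3)^(p - 1) + 2^p.
Then v_{p+1} = -3·v_p + 5·2^p = -3·(-4(-3)^(p - 1) + 2^p) + 5·2^p = -4(-3)^p + 2^(p + 1) = -4(-3)^((p+1) - 1) + 2^(p+1),
which is the claimed formula at r = p+1.
Hence, by induction on r, the claim holds for every r ≥ 1.

v_r = -4(-3)^(r - 1) + 2^r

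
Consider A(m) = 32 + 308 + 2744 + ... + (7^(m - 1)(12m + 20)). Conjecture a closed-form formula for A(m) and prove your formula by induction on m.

We claim A(m) = 7^m(2m + 3) - 3 for all m ≥ 1.
For the base case m = 1: A(1) = 32, and the closed form gives 32. They agree.
Inductive step: suppose the statement holds for some j ≥ 1, so A(j) = 7^j(2j + 3) - 3.
Then A(j+1) = A(j) + (7^j(12j + 32)) = (7^j(2j + 3) - 3) + (7^j(12j + 32)).
Simplifying, A(j+1) = 14·7^j·j + 35·7^j - 3 = 7^(j+1)(2(j+1) + 3) - 3,
which is the closed form with m = j+1.
By induction, the statement is established for all m ≥ 1.

A(m) = 7^m(2m + 3) - 3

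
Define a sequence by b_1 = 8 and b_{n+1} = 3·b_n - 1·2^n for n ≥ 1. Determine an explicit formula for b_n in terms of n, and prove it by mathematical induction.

Computing the first terms: b_1 = 8, b_2 = 22, b_3 = 62. This suggests b_n = 2^n + 2·3^n.
Base step (n = 1): the formula gives 8 = 8 = b_1.
Suppose the result is true for n = m, so b_m = 2^m + 2·3^m.
Then b_{m+1} = 3·b_m - 1·2^m = 3·(2^m + 2·3^m) - 1·2^m = 2^(m + 1) + 2·3^(m + 1),
which is the claimed formula at n = m+1.
This completes the induction.

b_n = 2^n + 2·3^n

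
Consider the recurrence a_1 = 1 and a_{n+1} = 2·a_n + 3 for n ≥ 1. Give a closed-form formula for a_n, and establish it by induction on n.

a_n = 2^(n + 1) - 3

Computing the first terms: a_1 = 1, a_2 = 5, a_3 = 13. This suggests a_n = 2^(n + 1) - 3.
When n = 1: the formula gives 1 = 1 = a_1.
Inductive step: suppose the statement holds for some k ≥ 1, so a_k = 2^(k + 1) - 3.
Then a_{k+1} = 2·a_k + 3 = 2·(2^(k + 1) - 3) + 3 = 2^(k + 2) - 3 = 2^((k+1) + 1) - 3,
which is the claimed formula at n = k+1.
By the principle of mathematical induction, the result holds for all n ≥ 1.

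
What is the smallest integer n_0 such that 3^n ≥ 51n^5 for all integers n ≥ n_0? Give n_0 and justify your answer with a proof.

n_0 = 17

At n = 16: 43046721 < 53477376, so the inequality fails and n_0 ≥ 17. We prove 3^n ≥ 51n^5 for all n ≥ 17.
Base step (n = 17): 3^n = 129140163 and 51n^5 = 72412707, so 129140163 ≥ 72412707.
Inductive step: suppose the statement holds for some i ≥ 17, so 3^i ≥ 51i^5.
Then 3^(i + 1) = 3·(3^i) ≥ 3·(51i^5).
Also, for i ≥ 17 we have 3·(51i^5) ≥ 51(i+1)^5, since 3 ≥ (1 + 1/i)^5 for all i ≥ 17.
Combining, 3^(i + 1) ≥ 51(i+1)^5.
By induction, the statement is established for all n ≥ 17.
Hence the smallest such n_0 is 17.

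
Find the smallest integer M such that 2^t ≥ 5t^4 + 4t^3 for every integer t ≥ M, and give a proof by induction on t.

At t = 19: 524288 < 679041, so the inequality fails and M ≥ 20. We prove 2^t ≥ 5t^4 + 4t^3 for all t ≥ 20.
For the base case t = 20: 2^t = 1048576 and 5t^4 + 4t^3 = 832000, so 1048576 ≥ 832000.
Inductive step: suppose the statement holds for some k ≥ 20, so 2^k ≥ 5k^4 + 4k^3.
Then 2^(k + 1) = 2·(2^k) ≥ 2·(5k^4 + 4k^3).
Also, for k ≥ 20 we have 2·(5k^4 + 4k^3) ≥ 5(k+1)^4 + 4(k+1)^3, since 2·(5k^4 + 4k^3) − (5(k+1)^4 + 4(k+1)^3) = 5k^4 - 16k^3 - 42k^2 - 32k - 9, which is nonnegative for all k ≥ 20.
Combining, 2^(k + 1) ≥ 5(k+1)^4 + 4(k+1)^3.
Hence, by induction on t, the claim holds for every t ≥ 20.
Hence the smallest such M is 20.

M = 20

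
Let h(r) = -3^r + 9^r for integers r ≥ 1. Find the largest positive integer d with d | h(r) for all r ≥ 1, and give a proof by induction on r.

d = 6

Computing the first values: h(1) = 6 and h(2) = 72; gcd(6, 72) = 6, so d ≤ 6.
We prove 6 | -3^r + 9^r for all r ≥ 1 by induction on r.
For the base case r = 1: h(1) = 6 = 6·(1), so 6 | h(1).
Suppose the result is true for r = m, i.e. 6 | h(m). Then
9^{m+1} − 3^{m+1} = 9·9^m − 3·3^m = 9·(9^m − 3^m) + (6)·3^m. The first term is divisible by 6 by the inductive hypothesis, and the second term (6)·3^m is divisible by 6 since 6 | 6. Hence 6 | h(m+1).
By the principle of mathematical induction, the result holds for all r ≥ 1.
Therefore the largest such d is 6.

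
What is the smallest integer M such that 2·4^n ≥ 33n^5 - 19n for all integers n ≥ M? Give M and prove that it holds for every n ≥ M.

At n = 10: 2097152 < 3299810, so the inequality fails and M ≥ 11. We prove 2·4^n ≥ 33n^5 - 19n for all n ≥ 11.
Base step (n = 11): 2·4^n = 8388608 and 33n^5 - 19n = 5314474, so 8388608 ≥ 5314474.
Suppose the result is true for n = k, so 2·4^k ≥ 33k^5 - 19k.
Then 2·4^(k + 1) = 4·(2·4^k) ≥ 4·(33k^5 - 19k).
Also, for k ≥ 11 we have 4·(33k^5 - 19k) ≥ 33(k+1)^5 - 19(k+1), since 4·(33k^5 - 19k) − (33(k+1)^5 - 19(k+1)) = 99k^5 - 165k^4 - 330k^3 - 330k^2 - 222k - 14, which is nonnegative for all k ≥ 11.
Combining, 2·4^(k + 1) ≥ 33(k+1)^5 - 19(k+1).
By the principle of mathematical induction, the result holds for all n ≥ 11.
Hence the smallest such M is 11.

M = 11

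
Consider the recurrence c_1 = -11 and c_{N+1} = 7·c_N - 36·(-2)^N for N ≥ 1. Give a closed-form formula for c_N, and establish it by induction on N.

c_N = (-2)^(N + 2) - 3·7^(N - 1)

Computing the first terms: c_1 = -11, c_2 = -5, c_3 = -179. This suggests c_N = (-2)^(N + 2) - 3·7^(N - 1).
Base case (N = 1): the formula gives -11 = -11 = c_1.
Inductive step: suppose the statement holds for some p ≥ 1, so c_p = (-2)^(p + 2) - 3·7^(p - 1).
Then c_{p+1} = 7·c_p - 36·(-2)^p = 7·((-2)^(p + 2) - 3·7^(p - 1)) - 36·(-2)^p = (-2)^(p + 3) - 3·7^p = (-2)^((p+1) + 2) - 3·7^((p+1) - 1),
which is the claimed formula at N = p+1.
This completes the induction.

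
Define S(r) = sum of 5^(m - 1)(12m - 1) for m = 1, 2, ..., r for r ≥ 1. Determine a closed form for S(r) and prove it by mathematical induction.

We claim S(r) = 5^r(3r - 1) + 1 for all r ≥ 1.
When r = 1: S(1) = 11, and the closed form gives 11. They agree.
Inductive step: suppose the statement holds for some m ≥ 1, so S(m) = 5^m(3m - 1) + 1.
Then S(m+1) = S(m) + (5^m(12m + 11)) = (5^m(3m - 1) + 1) + (5^m(12m + 11)).
Simplifying, S(m+1) = 15·5^m·m + 10·5^m + 1 = 5^(m+1)(3(m+1) - 1) + 1,
which is the closed form with r = m+1.
Hence, by induction on r, the claim holds for every r ≥ 1.

S(r) = 5^r(3r - 1) + 1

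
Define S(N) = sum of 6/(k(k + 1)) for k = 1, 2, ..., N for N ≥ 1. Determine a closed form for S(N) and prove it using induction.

We claim S(N) = 6N/(N + 1) for all N ≥ 1.
Base step (N = 1): S(1) = 3, and the closed form gives 3. They agree.
Inductive step: assume the claim holds for N = k, so S(k) = 6k/(k + 1).
Then S(k+1) = S(k) + (6/((k + 1)(k + 2))) = (6k/(k + 1)) + (6/((k + 1)(k + 2))).
Simplifying, S(k+1) = 6(k + 1)/(k + 2) = 6(k+1)/((k+1) + 1),
which is the closed form with N = k+1.
This completes the induction.

S(N) = 6N/(N + 1)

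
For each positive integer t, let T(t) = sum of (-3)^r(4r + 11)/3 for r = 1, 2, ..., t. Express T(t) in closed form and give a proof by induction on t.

We claim T(t) = (-3)^t(t + 3) - 3 for all t ≥ 1.
When t = 1: T(1) = -15, and the closed form gives -15. They agree.
Inductive step: assume the claim holds for t = r, so T(r) = (-3)^r(r + 3) - 3.
Then T(r+1) = T(r) + ((-3)^r(-4r - 15)) = ((-3)^r(r + 3) - 3) + ((-3)^r(-4r - 15)).
Simplifying, T(r+1) = -3(-3)^r·r - 12(-3)^r - 3 = (-3)^(r+1)((r+1) + 3) - 3,
which is the closed form with t = r+1.
By the principle of mathematical induction, the result holds for all t ≥ 1.

T(t) = (-3)^t(t + 3) - 3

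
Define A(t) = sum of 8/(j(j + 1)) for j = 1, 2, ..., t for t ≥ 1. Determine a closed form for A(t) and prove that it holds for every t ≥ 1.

We claim A(t) = 8t/(t + 1) for all t ≥ 1.
Base case (t = 1): A(1) = 4, and the closed form gives 4. They agree.
Inductive step: suppose the statement holds for some j ≥ 1, so A(j) = 8j/(j + 1).
Then A(j+1) = A(j) + (8/((j + 1)(j + 2))) = (8j/(j + 1)) + (8/((j + 1)(j + 2))).
Simplifying, A(j+1) = 8(j + 1)/(j + 2) = 8(j+1)/((j+1) + 1),
which is the closed form with t = j+1.
Hence, by induction on t, the claim holds for every t ≥ 1.

A(t) = 8t/(t + 1)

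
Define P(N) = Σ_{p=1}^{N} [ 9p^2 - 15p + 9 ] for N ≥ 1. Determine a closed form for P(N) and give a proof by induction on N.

We claim P(N) = 3N(N^2 - N + 1) for all N ≥ 1.
For the base case N = 1: P(1) = 3, and the closed form gives 3. They agree.
Inductive step: assume the claim holds for N = p, so P(p) = 3p(p^2 - p + 1).
Then P(p+1) = P(p) + (9p^2 + 3p + 3) = (3p(p^2 - p + 1)) + (9p^2 + 3p + 3).
Simplifying, P(p+1) = 3(p + 1)(p^2 + p + 1) = 3(p+1)((p+1)^2 - (p+1) + 1),
which is the closed form with N = p+1.
By the principle of mathematical induction, the result holds for all N ≥ 1.

P(N) = 3N(N^2 - N + 1)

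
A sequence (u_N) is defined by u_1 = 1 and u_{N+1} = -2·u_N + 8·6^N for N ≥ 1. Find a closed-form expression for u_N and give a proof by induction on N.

u_N = -5(-2)^(N - 1) + 6^N

Computing the first terms: u_1 = 1, u_2 = 46, u_3 = 196. This suggests u_N = -5(-2)^(N - 1) + 6^N.
Base case (N = 1): the formula gives 1 = 1 = u_1.
For the inductive step, assume it holds for an arbitrary k ≥ 1, so u_k = -5(-2)^(k - 1) + 6^k.
Then u_{k+1} = -2·u_k + 8·6^k = -2·(-5(-2)^(k - 1) + 6^k) + 8·6^k = -5(-2)^k + 6^(k + 1) = -5(-2)^((k+1) - 1) + 6^(k+1),
which is the claimed formula at N = k+1.
By the principle of mathematical induction, the result holds for all N ≥ 1.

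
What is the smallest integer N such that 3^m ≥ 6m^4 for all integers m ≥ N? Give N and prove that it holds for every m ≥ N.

At m = 10: 59049 < 60000, so the inequality fails and N ≥ 11. We prove 3^m ≥ 6m^4 for all m ≥ 11.
For the base case m = 11: 3^m = 177147 and 6m^4 = 87846, so 177147 ≥ 87846.
Inductive step: suppose the statement holds for some r ≥ 11, so 3^r ≥ 6r^4.
Then 3^(r + 1) = 3·(3^r) ≥ 3·(6r^4).
Also, for r ≥ 11 we have 3·(6r^4) ≥ 6(r+1)^4, since 3 ≥ (1 + 1/r)^4 for all r ≥ 11.
Combining, 3^(r + 1) ≥ 6(r+1)^4.
By induction, the statement is established for all m ≥ 11.
Hence the smallest such N is 11.

N = 11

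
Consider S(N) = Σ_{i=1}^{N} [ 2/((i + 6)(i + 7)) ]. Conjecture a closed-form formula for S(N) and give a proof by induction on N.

S(N) = 2N/(7(N + 7))

We claim S(N) = 2N/(7(N + 7)) for all N ≥ 1.
When N = 1: S(1) = 1/28, and the closed form gives 1/28. They agree.
For the inductive step, assume it holds for an arbitrary i ≥ 1, so S(i) = 2i/(7(i + 7)).
Then S(i+1) = S(i) + (2/((i + 7)(i + 8))) = (2i/(7(i + 7))) + (2/((i + 7)(i + 8))).
Simplifying, S(i+1) = 2(i + 1)/(7(i + 8)) = 2(i+1)/(7((i+1) + 7)),
which is the closed form with N = i+1.
Hence, by induction on N, the claim holds for every N ≥ 1.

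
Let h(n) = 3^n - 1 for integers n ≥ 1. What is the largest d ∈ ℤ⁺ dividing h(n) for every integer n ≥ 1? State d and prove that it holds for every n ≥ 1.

Computing the first values: h(1) = 2 and h(2) = 8; gcd(2, 8) = 2, so d ≤ 2.
We prove 2 | 3^n - 1 for all n ≥ 1 by induction on n.
When n = 1: h(1) = 2 = 2·(1), so 2 | h(1).
For the inductive step, assume it holds for an arbitrary j ≥ 1, i.e. 2 | h(j). Then
3^{j+1} − 1^{j+1} = 3·3^j − 1·1^j = 3·(3^j − 1^j) + (2)·1^j. The first term is divisible by 2 by the inductive hypothesis, and the second term (2)·1^j is divisible by 2 since 2 | 2. Hence 2 | h(j+1).
This completes the induction.
Therefore the largest such d is 2.

d = 2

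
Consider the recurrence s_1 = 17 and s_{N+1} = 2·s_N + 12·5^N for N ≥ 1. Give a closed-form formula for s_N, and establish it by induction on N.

Computing the first terms: s_1 = 17, s_2 = 94, s_3 = 488. This suggests s_N = -3·2^(N - 1) + 4·5^N.
Base step (N = 1): the formula gives 17 = 17 = s_1.
Suppose the result is true for N = m, so s_m = -3·2^(m - 1) + 4·5^m.
Then s_{m+1} = 2·s_m + 12·5^m = 2·(-3·2^(m - 1) + 4·5^m) + 12·5^m = -3·2^m + 4·5^(m + 1) = -3·2^((m+1) - 1) + 4·5^(m+1),
which is the claimed formula at N = m+1.
This completes the induction.

s_N = -3·2^(N - 1) + 4·5^N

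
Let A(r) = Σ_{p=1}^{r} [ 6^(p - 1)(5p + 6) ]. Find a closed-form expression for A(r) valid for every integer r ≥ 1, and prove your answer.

We claim A(r) = 6^r(r + 1) - 1 for all r ≥ 1.
Base step (r = 1): A(1) = 11, and the closed form gives 11. They agree.
Inductive step: suppose the statement holds for some p ≥ 1, so A(p) = 6^p(p + 1) - 1.
Then A(p+1) = A(p) + (6^p(5p + 11)) = (6^p(p + 1) - 1) + (6^p(5p + 11)).
Simplifying, A(p+1) = 6·6^p·p + 12·6^p - 1 = 6^(p+1)((p+1) + 1) - 1,
which is the closed form with r = p+1.
Hence, by induction on r, the claim holds for every r ≥ 1.

A(r) = 6^r(r + 1) - 1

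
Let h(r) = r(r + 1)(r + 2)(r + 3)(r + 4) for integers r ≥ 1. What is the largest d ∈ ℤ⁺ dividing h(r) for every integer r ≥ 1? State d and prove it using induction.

Computing the first values: h(1) = 120 and h(2) = 720; gcd(120, 720) = 120, so d ≤ 120.
We prove 120 | r(r + 1)(r + 2)(r + 3)(r + 4) for all r ≥ 1 by induction on r.
Base step (r = 1): h(1) = 120 = 120·(1), so 120 | h(1).
Inductive step: assume the claim holds for r = i, i.e. 120 | h(i). Then
h(i+1) − h(i) = (i+1)·(i+2)·(i+3)·(i+4)·(i+5) − i·(i+1)·(i+2)·(i+3)·(i+4) = (i+1)·(i+2)·(i+3)·(i+4)·[(i+5) − i] = 5·(i+1)·(i+2)·(i+3)·(i+4). The product of 4 consecutive integers is divisible by (4)! = 24, so h(i+1) − h(i) is divisible by 5·24 = 120. By the inductive hypothesis 120 | h(i), hence 120 | h(i+1).
By induction, the statement is established for all r ≥ 1.
Therefore the largest such d is 120.

d = 120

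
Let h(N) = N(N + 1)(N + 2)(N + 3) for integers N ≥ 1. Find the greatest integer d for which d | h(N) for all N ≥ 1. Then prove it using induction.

d = 24

Computing the first values: h(1) = 24 and h(2) = 120; gcd(24, 120) = 24, so d ≤ 24.
We prove 24 | N(N + 1)(N + 2)(N + 3) for all N ≥ 1 by induction on N.
Base case (N = 1): h(1) = 24 = 24·(1), so 24 | h(1).
Inductive step: suppose the statement holds for some m ≥ 1, i.e. 24 | h(m). Then
h(m+1) − h(m) = (m+1)·(m+2)·(m+3)·(m+4) − m·(m+1)·(m+2)·(m+3) = (m+1)·(m+2)·(m+3)·[(m+4) − m] = 4·(m+1)·(m+2)·(m+3). The product of 3 consecutive integers is divisible by (3)! = 6, so h(m+1) − h(m) is divisible by 4·6 = 24. By the inductive hypothesis 24 | h(m), hence 24 | h(m+1).
Hence, by induction on N, the claim holds for every N ≥ 1.
Therefore the largest such d is 24.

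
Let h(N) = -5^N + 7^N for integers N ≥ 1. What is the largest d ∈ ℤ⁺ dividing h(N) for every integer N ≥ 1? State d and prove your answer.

Computing the first values: h(1) = 2 and h(2) = 24; gcd(2, 24) = 2, so d ≤ 2.
We prove 2 | -5^N + 7^N for all N ≥ 1 by induction on N.
Base step (N = 1): h(1) = 2 = 2·(1), so 2 | h(1).
Suppose the result is true for N = r, i.e. 2 | h(r). Then
7^{r+1} − 5^{r+1} = 7·7^r − 5·5^r = 7·(7^r − 5^r) + (2)·5^r. The first term is divisible by 2 by the inductive hypothesis, and the second term (2)·5^r is divisible by 2 since 2 | 2. Hence 2 | h(r+1).
By induction, the statement is established for all N ≥ 1.
Therefore the largest such d is 2.

d = 2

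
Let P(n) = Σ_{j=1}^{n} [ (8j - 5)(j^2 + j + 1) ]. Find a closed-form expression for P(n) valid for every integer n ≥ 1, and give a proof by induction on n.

We claim P(n) = n(2n^3 + 5n^2 + 5n - 3) for all n ≥ 1.
Base case (n = 1): P(1) = 9, and the closed form gives 9. They agree.
Inductive step: suppose the statement holds for some j ≥ 1, so P(j) = j(2j^3 + 5j^2 + 5j - 3).
Then P(j+1) = P(j) + ((8j + 3)(j + (j + 1)^2 + 2)) = (j(2j^3 + 5j^2 + 5j - 3)) + ((8j + 3)(j + (j + 1)^2 + 2)).
Simplifying, P(j+1) = (j + 1)(2j^3 + 11j^2 + 21j + 9) = (j+1)(2(j+1)^3 + 5(j+1)^2 + 5(j+1) - 3),
which is the closed form with n = j+1.
Hence, by induction on n, the claim holds for every n ≥ 1.

P(n) = n(2n^3 + 5n^2 + 5n - 3)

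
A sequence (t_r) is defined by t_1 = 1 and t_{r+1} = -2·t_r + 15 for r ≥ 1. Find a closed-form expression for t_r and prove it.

Computing the first terms: t_1 = 1, t_2 = 13, t_3 = -11. This suggests t_r = -(-2)^(r + 1) + 5.
When r = 1: the formula gives 1 = 1 = t_1.
Inductive step: suppose the statement holds for some i ≥ 1, so t_i = -(-2)^(i + 1) + 5.
Then t_{i+1} = -2·t_i + 15 = -2·(-(-2)^(i + 1) + 5) + 15 = -(-2)^(i + 2) + 5 = -(-2)^((i+1) + 1) + 5,
which is the claimed formula at r = i+1.
By induction, the statement is established for all r ≥ 1.

t_r = -(-2)^(r + 1) + 5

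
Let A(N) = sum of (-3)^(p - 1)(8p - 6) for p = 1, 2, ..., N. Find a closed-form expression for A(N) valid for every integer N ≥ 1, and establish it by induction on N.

A(N) = (-3)^N(-2N + 1) - 1

We claim A(N) = (-3)^N(-2N + 1) - 1 for all N ≥ 1.
For the base case N = 1: A(1) = 2, and the closed form gives 2. They agree.
For the inductive step, assume it holds for an arbitrary p ≥ 1, so A(p) = (-3)^p(-2p + 1) - 1.
Then A(p+1) = A(p) + ((-3)^p(8p + 2)) = ((-3)^p(-2p + 1) - 1) + ((-3)^p(8p + 2)).
Simplifying, A(p+1) = 6(-3)^p·p + 3(-3)^p - 1 = (-3)^(p+1)(-2(p+1) + 1) - 1,
which is the closed form with N = p+1.
Hence, by induction on N, the claim holds for every N ≥ 1.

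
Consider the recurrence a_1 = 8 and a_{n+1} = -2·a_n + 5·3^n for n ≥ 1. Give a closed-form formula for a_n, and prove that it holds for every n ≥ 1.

a_n = 5(-2)^(n - 1) + 3^n

Computing the first terms: a_1 = 8, a_2 = -1, a_3 = 47. This suggests a_n = 5(-2)^(n - 1) + 3^n.
Base step (n = 1): the formula gives 8 = 8 = a_1.
Inductive step: assume the claim holds for n = i, so a_i = 5(-2)^(i - 1) + 3^i.
Then a_{i+1} = -2·a_i + 5·3^i = -2·(5(-2)^(i - 1) + 3^i) + 5·3^i = 5(-2)^i + 3^(i + 1) = 5(-2)^((i+1) - 1) + 3^(i+1),
which is the claimed formula at n = i+1.
By induction, the statement is established for all n ≥ 1.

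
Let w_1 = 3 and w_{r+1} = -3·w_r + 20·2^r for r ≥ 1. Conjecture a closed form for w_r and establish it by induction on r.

w_r = -5(-3)^(r - 1) + 2^(r + 2)

Computing the first terms: w_1 = 3, w_2 = 31, w_3 = -13. This suggests w_r = -5(-3)^(r - 1) + 2^(r + 2).
When r = 1: the formula gives 3 = 3 = w_1.
Inductive step: assume the claim holds for r = k, so w_k = -5(-3)^(k - 1) + 2^(k + 2).
Then w_{k+1} = -3·w_k + 20·2^k = -3·(-5(-3)^(k - 1) + 2^(k + 2)) + 20·2^k = -5(-3)^k + 2^(k + 3) = -5(-3)^((k+1) - 1) + 2^((k+1) + 2),
which is the claimed formula at r = k+1.
By induction, the statement is established for all r ≥ 1.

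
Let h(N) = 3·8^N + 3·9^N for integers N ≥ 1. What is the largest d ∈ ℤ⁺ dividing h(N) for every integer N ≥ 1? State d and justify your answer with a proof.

d = 3

Computing the first values: h(1) = 51 and h(2) = 435; gcd(51, 435) = 3, so d ≤ 3.
We prove 3 | 3·8^N + 3·9^N for all N ≥ 1 by induction on N.
Base case (N = 1): h(1) = 51 = 3·(17), so 3 | h(1).
For the inductive step, assume it holds for an arbitrary r ≥ 1, i.e. 3 | h(r). Then
h(r+1) − 9·h(r) = (3·8^(r+1) + 3·9^(r+1)) − 9·(3·8^r + 3·9^r) = (3)·8^r·(8 − 9) = (-3)·8^r. Since 3 | h(r) by the inductive hypothesis, 3 | 9·h(r); and 3 | -3 since -3 = 3·-1. Therefore 3 | h(r+1).
This completes the induction.
Therefore the largest such d is 3.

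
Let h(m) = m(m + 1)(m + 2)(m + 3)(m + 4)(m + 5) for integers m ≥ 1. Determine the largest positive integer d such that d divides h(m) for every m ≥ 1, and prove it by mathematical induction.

Computing the first values: h(1) = 720 and h(2) = 5040; gcd(720, 5040) = 720, so d ≤ 720.
We prove 720 | m(m + 1)(m + 2)(m + 3)(m + 4)(m + 5) for all m ≥ 1 by induction on m.
When m = 1: h(1) = 720 = 720·(1), so 720 | h(1).
For the inductive step, assume it holds for an arbitrary k ≥ 1, i.e. 720 | h(k). Then
h(k+1) − h(k) = (k+1)·(k+2)·(k+3)·(k+4)·(k+5)·(k+6) − k·(k+1)·(k+2)·(k+3)·(k+4)·(k+5) = (k+1)·(k+2)·(k+3)·(k+4)·(k+5)·[(k+6) − k] = 6·(k+1)·(k+2)·(k+3)·(k+4)·(k+5). The product of 5 consecutive integers is divisible by (5)! = 120, so h(k+1) − h(k) is divisible by 6·120 = 720. By the inductive hypothesis 720 | h(k), hence 720 | h(k+1).
Hence, by induction on m, the claim holds for every m ≥ 1.
Therefore the largest such d is 720.

d = 720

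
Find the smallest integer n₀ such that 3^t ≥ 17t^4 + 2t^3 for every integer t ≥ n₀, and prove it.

At t = 11: 177147 < 251559, so the inequality fails and n₀ ≥ 12. We prove 3^t ≥ 17t^4 + 2t^3 for all t ≥ 12.
For the base case t = 12: 3^t = 531441 and 17t^4 + 2t^3 = 355968, so 531441 ≥ 355968.
For the inductive step, assume it holds for an arbitrary r ≥ 12, so 3^r ≥ 17r^4 + 2r^3.
Then 3^(r + 1) = 3·(3^r) ≥ 3·(17r^4 + 2r^3).
Also, for r ≥ 12 we have 3·(17r^4 + 2r^3) ≥ 17(r+1)^4 + 2(r+1)^3, since 3·(17r^4 + 2r^3) − (17(r+1)^4 + 2(r+1)^3) = 34r^4 - 64r^3 - 108r^2 - 74r - 19, which is nonnegative for all r ≥ 12.
Combining, 3^(r + 1) ≥ 17(r+1)^4 + 2(r+1)^3.
This completes the induction.
Hence the smallest such n₀ is 12.

n₀ = 12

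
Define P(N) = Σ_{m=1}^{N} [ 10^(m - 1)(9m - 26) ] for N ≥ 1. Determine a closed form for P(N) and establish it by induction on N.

We claim P(N) = 10^N(N - 3) + 3 for all N ≥ 1.
When N = 1: P(1) = -17, and the closed form gives -17. They agree.
Inductive step: assume the claim holds for N = m, so P(m) = 10^m(m - 3) + 3.
Then P(m+1) = P(m) + (10^m(9m - 17)) = (10^m(m - 3) + 3) + (10^m(9m - 17)).
Simplifying, P(m+1) = 10·10^m·m - 20·10^m + 3 = 10^(m+1)((m+1) - 3) + 3,
which is the closed form with N = m+1.
This completes the induction.

P(N) = 10^N(N - 3) + 3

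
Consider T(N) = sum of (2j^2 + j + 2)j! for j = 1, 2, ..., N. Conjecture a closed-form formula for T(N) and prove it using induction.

We claim T(N) = (2N + 1)(N + 1)! - 1 for all N ≥ 1.
Base step (N = 1): T(1) = 5, and the closed form gives 5. They agree.
Inductive step: assume the claim holds for N = j, so T(j) = (2j + 1)(j + 1)! - 1.
Then T(j+1) = T(j) + ((2j^2 + 5j + 5)(j + 1)!) = ((2j + 1)(j + 1)! - 1) + ((2j^2 + 5j + 5)(j + 1)!).
Simplifying, T(j+1) = (2(j+1) + 1)((j+1) + 1)! - 1,
which is the closed form with N = j+1.
This completes the induction.

T(N) = (2N + 1)(N + 1)! - 1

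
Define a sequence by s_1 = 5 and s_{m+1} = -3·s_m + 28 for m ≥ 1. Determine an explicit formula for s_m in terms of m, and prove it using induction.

s_m = -2(-3)^(m - 1) + 7

Computing the first terms: s_1 = 5, s_2 = 13, s_3 = -11. This suggests s_m = -2(-3)^(m - 1) + 7.
Base case (m = 1): the formula gives 5 = 5 = s_1.
Inductive step: assume the claim holds for m = p, so s_p = -2(-3)^(p - 1) + 7.
Then s_{p+1} = -3·s_p + 28 = -3·(-2(-3)^(p - 1) + 7) + 28 = -2(-3)^p + 7 = -2(-3)^((p+1) - 1) + 7,
which is the claimed formula at m = p+1.
This completes the induction.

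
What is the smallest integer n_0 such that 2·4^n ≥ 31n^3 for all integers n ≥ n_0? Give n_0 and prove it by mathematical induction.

n_0 = 6

At n = 5: 2048 < 3875, so the inequality fails and n_0 ≥ 6. We prove 2·4^n ≥ 31n^3 for all n ≥ 6.
For the base case n = 6: 2·4^n = 8192 and 31n^3 = 6696, so 8192 ≥ 6696.
For the inductive step, assume it holds for an arbitrary m ≥ 6, so 2·4^m ≥ 31m^3.
Then 2·4^(m + 1) = 4·(2·4^m) ≥ 4·(31m^3).
Also, for m ≥ 6 we have 4·(31m^3) ≥ 31(m+1)^3, since 4 ≥ (1 + 1/m)^3 for all m ≥ 6.
Combining, 2·4^(m + 1) ≥ 31(m+1)^3.
This completes the induction.
Hence the smallest such n_0 is 6.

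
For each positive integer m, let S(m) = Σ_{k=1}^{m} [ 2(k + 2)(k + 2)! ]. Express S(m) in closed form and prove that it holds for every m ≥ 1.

S(m) = 2(m + 3)! - 12

We claim S(m) = 2(m + 3)! - 12 for all m ≥ 1.
Base case (m = 1): S(1) = 36, and the closed form gives 36. They agree.
Suppose the result is true for m = k, so S(k) = 2(k + 3)! - 12.
Then S(k+1) = S(k) + (2(k + 3)(k + 3)!) = (2(k + 3)! - 12) + (2(k + 3)(k + 3)!).
Simplifying, S(k+1) = 2((k+1) + 3)! - 12,
which is the closed form with m = k+1.
By induction, the statement is established for all m ≥ 1.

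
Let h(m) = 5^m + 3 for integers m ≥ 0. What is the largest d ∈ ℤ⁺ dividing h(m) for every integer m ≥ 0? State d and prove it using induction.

Computing the first values: h(0) = 4 and h(1) = 8; gcd(4, 8) = 4, so d ≤ 4.
We prove 4 | 5^m + 3 for all m ≥ 0 by induction on m.
When m = 0: h(0) = 4 = 4·(1), so 4 | h(0).
For the inductive step, assume it holds for an arbitrary r ≥ 0, i.e. 4 | h(r). Then
h(r+1) = 5^(r+1) + 3 = 5·(5^r + 3) - 12 = 5·h(r) - 12. The first term is divisible by 4 by the inductive hypothesis, and -12 is divisible by 4. Hence 4 | h(r+1).
Hence, by induction on m, the claim holds for every m ≥ 0.
Therefore the largest such d is 4.

d = 4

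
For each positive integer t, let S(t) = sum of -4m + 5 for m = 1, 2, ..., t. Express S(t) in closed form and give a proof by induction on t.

We claim S(t) = -t(2t - 3) for all t ≥ 1.
For the base case t = 1: S(1) = 1, and the closed form gives 1. They agree.
Inductive step: assume the claim holds for t = m, so S(m) = m(-2m + 3).
Then S(m+1) = S(m) + (-4m + 1) = (m(-2m + 3)) + (-4m + 1).
Simplifying, S(m+1) = -(m + 1)(2m - 1) = -(m+1)(2(m+1) - 3),
which is the closed form with t = m+1.
By the principle of mathematical induction, the result holds for all t ≥ 1.

S(t) = -t(2t - 3)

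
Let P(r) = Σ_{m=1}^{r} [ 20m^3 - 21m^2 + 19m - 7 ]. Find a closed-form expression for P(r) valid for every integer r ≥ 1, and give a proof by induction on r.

P(r) = r(5r^3 + 3r^2 + 4r - 1)

We claim P(r) = r(5r^3 + 3r^2 + 4r - 1) for all r ≥ 1.
For the base case r = 1: P(1) = 11, and the closed form gives 11. They agree.
Inductive step: assume the claim holds for r = m, so P(m) = m(5m^3 + 3m^2 + 4m - 1).
Then P(m+1) = P(m) + (20m^3 + 39m^2 + 37m + 11) = (m(5m^3 + 3m^2 + 4m - 1)) + (20m^3 + 39m^2 + 37m + 11).
Simplifying, P(m+1) = (m + 1)(5m^3 + 18m^2 + 25m + 11) = (m+1)(5(m+1)^3 + 3(m+1)^2 + 4(m+1) - 1),
which is the closed form with r = m+1.
Hence, by induction on r, the claim holds for every r ≥ 1.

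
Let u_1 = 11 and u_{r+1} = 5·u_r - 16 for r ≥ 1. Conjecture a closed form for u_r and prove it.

Computing the first terms: u_1 = 11, u_2 = 39, u_3 = 179. This suggests u_r = 7·5^(r - 1) + 4.
For the base case r = 1: the formula gives 11 = 11 = u_1.
Suppose the result is true for r = m, so u_m = 7·5^(m - 1) + 4.
Then u_{m+1} = 5·u_m - 16 = 5·(7·5^(m - 1) + 4) - 16 = 7·5^m + 4 = 7·5^((m+1) - 1) + 4,
which is the claimed formula at r = m+1.
This completes the induction.

u_r = 7·5^(r - 1) + 4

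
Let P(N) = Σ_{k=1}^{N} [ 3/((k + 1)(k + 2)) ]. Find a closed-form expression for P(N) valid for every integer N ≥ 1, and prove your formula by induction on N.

We claim P(N) = 3N/(2(N + 2)) for all N ≥ 1.
When N = 1: P(1) = 1/2, and the closed form gives 1/2. They agree.
For the inductive step, assume it holds for an arbitrary k ≥ 1, so P(k) = 3k/(2(k + 2)).
Then P(k+1) = P(k) + (3/((k + 2)(k + 3))) = (3k/(2(k + 2))) + (3/((k + 2)(k + 3))).
Simplifying, P(k+1) = 3(k + 1)/(2(k + 3)) = 3(k+1)/(2((k+1) + 2)),
which is the closed form with N = k+1.
By induction, the statement is established for all N ≥ 1.

P(N) = 3N/(2(N + 2))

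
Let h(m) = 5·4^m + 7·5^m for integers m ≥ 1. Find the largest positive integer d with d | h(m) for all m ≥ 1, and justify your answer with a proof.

Computing the first values: h(1) = 55 and h(2) = 255; gcd(55, 255) = 5, so d ≤ 5.
We prove 5 | 5·4^m + 7·5^m for all m ≥ 1 by induction on m.
For the base case m = 1: h(1) = 55 = 5·(11), so 5 | h(1).
For the inductive step, assume it holds for an arbitrary r ≥ 1, i.e. 5 | h(r). Then
h(r+1) − 5·h(r) = (5·4^(r+1) + 7·5^(r+1)) − 5·(5·4^r + 7·5^r) = (5)·4^r·(4 − 5) = (-5)·4^r. Since 5 | h(r) by the inductive hypothesis, 5 | 5·h(r); and 5 | -5 since -5 = 5·-1. Therefore 5 | h(r+1).
By the principle of mathematical induction, the result holds for all m ≥ 1.
Therefore the largest such d is 5.

d = 5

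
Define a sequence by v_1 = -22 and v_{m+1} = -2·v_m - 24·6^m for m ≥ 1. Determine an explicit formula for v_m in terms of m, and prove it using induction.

v_m = -(-2)^(m + 1) - 3·6^m

Computing the first terms: v_1 = -22, v_2 = -100, v_3 = -664. This suggests v_m = -(-2)^(m + 1) - 3·6^m.
When m = 1: the formula gives -22 = -22 = v_1.
For the inductive step, assume it holds for an arbitrary k ≥ 1, so v_k = -(-2)^(k + 1) - 3·6^k.
Then v_{k+1} = -2·v_k - 24·6^k = -2·(-(-2)^(k + 1) - 3·6^k) - 24·6^k = -(-2)^(k + 2) - 3·6^(k + 1) = -(-2)^((k+1) + 1) - 3·6^(k+1),
which is the claimed formula at m = k+1.
This completes the induction.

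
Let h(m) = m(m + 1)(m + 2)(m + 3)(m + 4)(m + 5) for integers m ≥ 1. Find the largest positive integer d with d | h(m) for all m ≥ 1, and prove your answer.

Computing the first values: h(1) = 720 and h(2) = 5040; gcd(720, 5040) = 720, so d ≤ 720.
We prove 720 | m(m + 1)(m + 2)(m + 3)(m + 4)(m + 5) for all m ≥ 1 by induction on m.
Base step (m = 1): h(1) = 720 = 720·(1), so 720 | h(1).
Inductive step: assume the claim holds for m = r, i.e. 720 | h(r). Then
h(r+1) − h(r) = (r+1)·(r+2)·(r+3)·(r+4)·(r+5)·(r+6) − r·(r+1)·(r+2)·(r+3)·(r+4)·(r+5) = (r+1)·(r+2)·(r+3)·(r+4)·(r+5)·[(r+6) − r] = 6·(r+1)·(r+2)·(r+3)·(r+4)·(r+5). The product of 5 consecutive integers is divisible by (5)! = 120, so h(r+1) − h(r) is divisible by 6·120 = 720. By the inductive hypothesis 720 | h(r), hence 720 | h(r+1).
This completes the induction.
Therefore the largest such d is 720.

d = 720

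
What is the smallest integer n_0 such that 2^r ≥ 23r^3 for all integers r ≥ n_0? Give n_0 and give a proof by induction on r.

At r = 16: 65536 < 94208, so the inequality fails and n_0 ≥ 17. We prove 2^r ≥ 23r^3 for all r ≥ 17.
For the base case r = 17: 2^r = 131072 and 23r^3 = 112999, so 131072 ≥ 112999.
Inductive step: assume the claim holds for r = k, so 2^k ≥ 23k^3.
Then 2^(k + 1) = 2·(2^k) ≥ 2·(23k^3).
Also, for k ≥ 17 we have 2·(23k^3) ≥ 23(k+1)^3, since 2 ≥ (1 + 1/k)^3 for all k ≥ 17.
Combining, 2^(k + 1) ≥ 23(k+1)^3.
Hence, by induction on r, the claim holds for every r ≥ 17.
Hence the smallest such n_0 is 17.

n_0 = 17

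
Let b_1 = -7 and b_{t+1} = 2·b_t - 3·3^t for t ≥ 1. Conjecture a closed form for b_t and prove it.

b_t = 2^t - 3^(t + 1)

Computing the first terms: b_1 = -7, b_2 = -23, b_3 = -73. This suggests b_t = 2^t - 3^(t + 1).
Base case (t = 1): the formula gives -7 = -7 = b_1.
For the inductive step, assume it holds for an arbitrary r ≥ 1, so b_r = 2^r - 3^(r + 1).
Then b_{r+1} = 2·b_r - 3·3^r = 2·(2^r - 3^(r + 1)) - 3·3^r = 2^(r + 1) - 3^(r + 2) = 2^(r+1) - 3^((r+1) + 1),
which is the claimed formula at t = r+1.
Hence, by induction on t, the claim holds for every t ≥ 1.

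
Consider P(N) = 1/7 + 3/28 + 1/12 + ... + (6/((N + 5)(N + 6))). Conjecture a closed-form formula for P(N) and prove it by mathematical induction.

We claim P(N) = N/(N + 6) for all N ≥ 1.
For the base case N = 1: P(1) = 1/7, and the closed form gives 1/7. They agree.
For the inductive step, assume it holds for an arbitrary m ≥ 1, so P(m) = m/(m + 6).
Then P(m+1) = P(m) + (6/((m + 6)(m + 7))) = (m/(m + 6)) + (6/((m + 6)(m + 7))).
Simplifying, P(m+1) = (m + 1)/(m + 7) = (m+1)/((m+1) + 6),
which is the closed form with N = m+1.
By induction, the statement is established for all N ≥ 1.

P(N) = N/(N + 6)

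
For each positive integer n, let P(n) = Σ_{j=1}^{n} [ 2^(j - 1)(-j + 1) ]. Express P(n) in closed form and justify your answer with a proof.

P(n) = 2^n(-n + 2) - 2

We claim P(n) = 2^n(-n + 2) - 2 for all n ≥ 1.
Base case (n = 1): P(1) = 0, and the closed form gives 0. They agree.
Inductive step: assume the claim holds for n = j, so P(j) = 2^j(-j + 2) - 2.
Then P(j+1) = P(j) + (-2^j·j) = (2^j(-j + 2) - 2) + (-2^j·j).
Simplifying, P(j+1) = -2·2^j·j + 2·2^j - 2 = 2^(j+1)(-(j+1) + 2) - 2,
which is the closed form with n = j+1.
This completes the induction.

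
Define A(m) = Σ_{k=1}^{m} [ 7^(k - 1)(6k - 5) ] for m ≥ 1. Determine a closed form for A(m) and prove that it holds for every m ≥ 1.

We claim A(m) = 7^m(m - 1) + 1 for all m ≥ 1.
For the base case m = 1: A(1) = 1, and the closed form gives 1. They agree.
Suppose the result is true for m = k, so A(k) = 7^k(k - 1) + 1.
Then A(k+1) = A(k) + (7^k(6k + 1)) = (7^k(k - 1) + 1) + (7^k(6k + 1)).
Simplifying, A(k+1) = 7^(k + 1)k + 1 = 7^(k+1)((k+1) - 1) + 1,
which is the closed form with m = k+1.
This completes the induction.

A(m) = 7^m(m - 1) + 1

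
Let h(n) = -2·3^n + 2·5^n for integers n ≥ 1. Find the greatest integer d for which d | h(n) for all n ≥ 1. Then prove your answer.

Computing the first values: h(1) = 4 and h(2) = 32; gcd(4, 32) = 4, so d ≤ 4.
We prove 4 | -2·3^n + 2·5^n for all n ≥ 1 by induction on n.
When n = 1: h(1) = 4 = 4·(1), so 4 | h(1).
Inductive step: assume the claim holds for n = i, i.e. 4 | h(i). Then
h(i+1) − 5·h(i) = (-2·3^(i+1) + 2·5^(i+1)) − 5·(-2·3^i + 2·5^i) = (-2)·3^i·(3 − 5) = (4)·3^i. Since 4 | h(i) by the inductive hypothesis, 4 | 5·h(i); and 4 | 4 since 4 = 4·1. Therefore 4 | h(i+1).
By induction, the statement is established for all n ≥ 1.
Therefore the largest such d is 4.

d = 4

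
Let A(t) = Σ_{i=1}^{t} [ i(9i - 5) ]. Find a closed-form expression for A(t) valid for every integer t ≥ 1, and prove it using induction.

A(t) = t(t + 1)(3t - 1)

We claim A(t) = t(t + 1)(3t - 1) for all t ≥ 1.
For the base case t = 1: A(1) = 4, and the closed form gives 4. They agree.
Inductive step: assume the claim holds for t = i, so A(i) = i(3i^2 + 2i - 1).
Then A(i+1) = A(i) + ((i + 1)(9i + 4)) = (i(3i^2 + 2i - 1)) + ((i + 1)(9i + 4)).
Simplifying, A(i+1) = (i + 1)(i + 2)(3i + 2) = (i+1)((i+1) + 1)(3(i+1) - 1),
which is the closed form with t = i+1.
By the principle of mathematical induction, the result holds for all t ≥ 1.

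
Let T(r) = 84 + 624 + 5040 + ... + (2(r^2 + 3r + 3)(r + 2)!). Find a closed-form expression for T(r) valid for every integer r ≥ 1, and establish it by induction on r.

T(r) = (2r + 2)(r + 3)! - 12

We claim T(r) = (2r + 2)(r + 3)! - 12 for all r ≥ 1.
Base case (r = 1): T(1) = 84, and the closed form gives 84. They agree.
Inductive step: suppose the statement holds for some k ≥ 1, so T(k) = (2k + 2)(k + 3)! - 12.
Then T(k+1) = T(k) + (2(k^2 + 5k + 7)(k + 3)!) = ((2k + 2)(k + 3)! - 12) + (2(k^2 + 5k + 7)(k + 3)!).
Simplifying, T(k+1) = (2(k+1) + 2)((k+1) + 3)! - 12,
which is the closed form with r = k+1.
Hence, by induction on r, the claim holds for every r ≥ 1.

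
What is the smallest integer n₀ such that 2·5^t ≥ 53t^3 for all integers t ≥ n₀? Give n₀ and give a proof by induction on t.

At t = 5: 6250 < 6625, so the inequality fails and n₀ ≥ 6. We prove 2·5^t ≥ 53t^3 for all t ≥ 6.
Base step (t = 6): 2·5^t = 31250 and 53t^3 = 11448, so 31250 ≥ 11448.
Suppose the result is true for t = i, so 2·5^i ≥ 53i^3.
Then 2·5^(i + 1) = 5·(2·5^i) ≥ 5·(53i^3).
Also, for i ≥ 6 we have 5·(53i^3) ≥ 53(i+1)^3, since 5 ≥ (1 + 1/i)^3 for all i ≥ 6.
Combining, 2·5^(i + 1) ≥ 53(i+1)^3.
Hence, by induction on t, the claim holds for every t ≥ 6.
Hence the smallest such n₀ is 6.

n₀ = 6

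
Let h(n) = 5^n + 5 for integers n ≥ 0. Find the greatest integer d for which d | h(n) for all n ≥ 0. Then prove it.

d = 2

Computing the first values: h(0) = 6 and h(1) = 10; gcd(6, 10) = 2, so d ≤ 2.
We prove 2 | 5^n + 5 for all n ≥ 0 by induction on n.
For the base case n = 0: h(0) = 6 = 2·(3), so 2 | h(0).
Suppose the result is true for n = m, i.e. 2 | h(m). Then
h(m+1) = 5^(m+1) + 5 = 5·(5^m + 5) - 20 = 5·h(m) - 20. The first term is divisible by 2 by the inductive hypothesis, and -20 is divisible by 2. Hence 2 | h(m+1).
This completes the induction.
Therefore the largest such d is 2.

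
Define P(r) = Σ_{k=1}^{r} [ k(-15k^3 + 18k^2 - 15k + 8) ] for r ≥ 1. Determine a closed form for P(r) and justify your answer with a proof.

P(r) = -r(r + 1)(3r^3 + r - 2)

We claim P(r) = -r(r + 1)(3r^3 + r - 2) for all r ≥ 1.
Base step (r = 1): P(1) = -4, and the closed form gives -4. They agree.
Inductive step: assume the claim holds for r = k, so P(k) = k(-3k^4 - 3k^3 - k^2 + k + 2).
Then P(k+1) = P(k) + (-15k^4 - 42k^3 - 51k^2 - 28k - 4) = (k(-3k^4 - 3k^3 - k^2 + k + 2)) + (-15k^4 - 42k^3 - 51k^2 - 28k - 4).
Simplifying, P(k+1) = -(k + 1)(k + 2)(3k^3 + 9k^2 + 10k + 2) = -(k+1)((k+1) + 1)(3(k+1)^3 + (k+1) - 2),
which is the closed form with r = k+1.
By the principle of mathematical induction, the result holds for all r ≥ 1.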